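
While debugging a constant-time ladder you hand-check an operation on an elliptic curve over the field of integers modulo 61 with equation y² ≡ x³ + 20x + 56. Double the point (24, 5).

(29, 36)

tangent at (24, 5): λ = (3·24² + 20)/(2·5) ≡ 40/10. 10⁻¹ ≡ 55 (mod 61), so λ ≡ 40·55 ≡ 4.
  x = λ² - 24 - 24 = 16 - 48 ≡ 29; y = λ·(24 - 29) - 5 ≡ 36. → (29, 36)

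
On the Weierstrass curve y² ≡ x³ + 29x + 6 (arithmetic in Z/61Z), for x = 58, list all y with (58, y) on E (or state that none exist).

21, 40

x³ + 29x + 6 = 196800 ≡ 14 (mod 61).
Square roots of 14 mod 61: 21 and 40 (since 21² = 441 ≡ 14).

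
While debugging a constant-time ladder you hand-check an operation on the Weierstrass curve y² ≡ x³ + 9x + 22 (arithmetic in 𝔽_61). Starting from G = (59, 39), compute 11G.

Double-and-add on 11 = (1011)₂. Start with G = (59, 39) for the leading 1-bit.
double: tangent at (59, 39): λ = (3·59² + 9)/(2·39) ≡ 21/17. 17⁻¹ ≡ 18 (mod 61) since 17·18 = 306 ≡ 1, so λ ≡ 21·18 ≡ 12.
  x = λ² - 59 - 59 = 144 - 118 ≡ 26; y = λ·(59 - 26) - 39 ≡ 52. → (26, 52)
double: tangent at (26, 52): λ = (3·26² + 9)/(2·52) ≡ 24/43. 43⁻¹ ≡ 44 (mod 61) since 43·44 = 1892 ≡ 1, so λ ≡ 24·44 ≡ 19.
  x = λ² - 26 - 26 = 361 - 52 ≡ 4; y = λ·(26 - 4) - 52 ≡ 0. → (4, 0)
add G: (4, 0) + (59, 39). λ = (39 - 0)/(59 - 4) ≡ 39/55 mod 61. 55⁻¹ ≡ 10 (mod 61), so λ ≡ 24.
  x = λ² - 4 - 59 = 576 - 63 ≡ 25; y = λ·(4 - 25) - 0 ≡ 45. → (25, 45)
double: tangent at (25, 45): λ = (3·25² + 9)/(2·45) ≡ 54/29. 29⁻¹ ≡ 40 (mod 61) since 29·40 = 1160 ≡ 1, so λ ≡ 54·40 ≡ 25.
  x = λ² - 25 - 25 = 625 - 50 ≡ 26; y = λ·(25 - 26) - 45 ≡ 52. → (26, 52)
add G: (26, 52) + (59, 39). λ = (39 - 52)/(59 - 26) ≡ 48/33 mod 61. 33⁻¹ ≡ 37 (mod 61) since 33·37 = 1221 ≡ 1, so λ ≡ 7.
  x = λ² - 26 - 59 = 49 - 85 ≡ 25; y = λ·(26 - 25) - 52 ≡ 16. → (25, 16)

(25, 16)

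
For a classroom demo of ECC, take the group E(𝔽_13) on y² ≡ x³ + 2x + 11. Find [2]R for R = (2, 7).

tangent at (2, 7): λ = (3·2² + 2)/(2·7) ≡ 1/1. 1⁻¹ ≡ 1 (mod 13), so λ ≡ 1·1 ≡ 1.
  x = λ² - 2 - 2 = 1 - 4 ≡ 10; y = λ·(2 - 10) - 7 ≡ 11. → (10, 11)

(10, 11)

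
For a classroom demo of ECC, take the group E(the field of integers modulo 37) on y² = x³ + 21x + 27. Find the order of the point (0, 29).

2P: tangent at (0, 29): λ = (3·0² + 21)/(2·29) ≡ 21/21. 21⁻¹ ≡ 30 (mod 37), so λ ≡ 21·30 ≡ 1.
  x = λ² - 0 - 0 = 1 - 0 ≡ 1; y = λ·(0 - 1) - 29 ≡ 7. → (1, 7)
3P: (1, 7) + (0, 29). λ = (29 - 7)/(0 - 1) ≡ 22/36 mod 37. 36⁻¹ ≡ 36 (mod 37) since 36·36 = 1296 ≡ 1, so λ ≡ 15.
  x = λ² - 1 - 0 = 225 - 1 ≡ 2; y = λ·(1 - 2) - 7 ≡ 15. → (2, 15)
4P: (2, 15) + (0, 29). λ = (29 - 15)/(0 - 2) ≡ 14/35 mod 37. 35⁻¹ ≡ 18 (mod 37), so λ ≡ 30.
  x = λ² - 2 - 0 = 900 - 2 ≡ 10; y = λ·(2 - 10) - 15 ≡ 4. → (10, 4)
5P: (10, 4) + (0, 29). λ = (29 - 4)/(0 - 10) ≡ 25/27 mod 37. 27⁻¹ ≡ 11 (mod 37), so λ ≡ 16.
  x = λ² - 10 - 0 = 256 - 10 ≡ 24; y = λ·(10 - 24) - 4 ≡ 31. → (24, 31)
6P: (24, 31) + (0, 29). λ = (29 - 31)/(0 - 24) ≡ 35/13 mod 37. 13⁻¹ ≡ 20 (mod 37), so λ ≡ 34.
  x = λ² - 24 - 0 = 1156 - 24 ≡ 22; y = λ·(24 - 22) - 31 ≡ 0. → (22, 0)
7P: (22, 0) + (0, 29). λ = (29 - 0)/(0 - 22) ≡ 29/15 mod 37. 15⁻¹ ≡ 5 (mod 37) since 15·5 = 75 ≡ 1, so λ ≡ 34.
  x = λ² - 22 - 0 = 1156 - 22 ≡ 24; y = λ·(22 - 24) - 0 ≡ 6. → (24, 6)
8P: (24, 6) + (0, 29). λ = (29 - 6)/(0 - 24) ≡ 23/13 mod 37. 13⁻¹ ≡ 20 (mod 37), so λ ≡ 16.
  x = λ² - 24 - 0 = 256 - 24 ≡ 10; y = λ·(24 - 10) - 6 ≡ 33. → (10, 33)
9P: (10, 33) + (0, 29). λ = (29 - 33)/(0 - 10) ≡ 33/27 mod 37. 27⁻¹ ≡ 11 (mod 37) since 27·11 = 297 ≡ 1, so λ ≡ 30.
  x = λ² - 10 - 0 = 900 - 10 ≡ 2; y = λ·(10 - 2) - 33 ≡ 22. → (2, 22)
10P: (2, 22) + (0, 29). λ = (29 - 22)/(0 - 2) ≡ 7/35 mod 37. 35⁻¹ ≡ 18 (mod 37) since 35·18 = 630 ≡ 1, so λ ≡ 15.
  x = λ² - 2 - 0 = 225 - 2 ≡ 1; y = λ·(2 - 1) - 22 ≡ 30. → (1, 30)
11P: (1, 30) + (0, 29). λ = (29 - 30)/(0 - 1) ≡ 36/36 mod 37. 36⁻¹ ≡ 36 (mod 37), so λ ≡ 1.
  x = λ² - 1 - 0 = 1 - 1 ≡ 0; y = λ·(1 - 0) - 30 ≡ 8. → (0, 8)
12P: (0, 8) + (0, 29): same x and y₁ ≡ -y₂, so the sum is O.
12P = O, so the order is 12.

12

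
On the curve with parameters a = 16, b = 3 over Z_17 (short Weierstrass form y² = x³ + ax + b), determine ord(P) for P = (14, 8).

2P: tangent at (14, 8): λ = (3·14² + 16)/(2·8) ≡ 9/16. 16⁻¹ ≡ 16 (mod 17), so λ ≡ 9·16 ≡ 8.
  x = λ² - 14 - 14 = 64 - 28 ≡ 2; y = λ·(14 - 2) - 8 ≡ 3. → (2, 3)
3P: (2, 3) + (14, 8). λ = (8 - 3)/(14 - 2) ≡ 5/12 mod 17. 12⁻¹ ≡ 10 (mod 17) since 12·10 = 120 ≡ 1, so λ ≡ 16.
  x = λ² - 2 - 14 = 256 - 16 ≡ 2; y = λ·(2 - 2) - 3 ≡ 14. → (2, 14)
4P: (2, 14) + (14, 8). λ = (8 - 14)/(14 - 2) ≡ 11/12 mod 17. 12⁻¹ ≡ 10 (mod 17), so λ ≡ 8.
  x = λ² - 2 - 14 = 64 - 16 ≡ 14; y = λ·(2 - 14) - 14 ≡ 9. → (14, 9)
5P: (14, 9) + (14, 8): same x and y₁ ≡ -y₂, so the sum is O.
5P = O, so the order is 5.

5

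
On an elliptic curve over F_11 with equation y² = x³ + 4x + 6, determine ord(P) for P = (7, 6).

2P: tangent at (7, 6): λ = (3·7² + 4)/(2·6) ≡ 8/1. 1⁻¹ ≡ 1 (mod 11), so λ ≡ 8·1 ≡ 8.
  x = λ² - 7 - 7 = 64 - 14 ≡ 6; y = λ·(7 - 6) - 6 ≡ 2. → (6, 2)
3P: (6, 2) + (7, 6). λ = (6 - 2)/(7 - 6) ≡ 4/1 mod 11. 1⁻¹ ≡ 1 (mod 11), so λ ≡ 4.
  x = λ² - 6 - 7 = 16 - 13 ≡ 3; y = λ·(6 - 3) - 2 ≡ 10. → (3, 10)
4P: (3, 10) + (7, 6). λ = (6 - 10)/(7 - 3) ≡ 7/4 mod 11. 4⁻¹ ≡ 3 (mod 11) since 4·3 = 12 ≡ 1, so λ ≡ 10.
  x = λ² - 3 - 7 = 100 - 10 ≡ 2; y = λ·(3 - 2) - 10 ≡ 0. → (2, 0)
5P: (2, 0) + (7, 6). λ = (6 - 0)/(7 - 2) ≡ 6/5 mod 11. 5⁻¹ ≡ 9 (mod 11), so λ ≡ 10.
  x = λ² - 2 - 7 = 100 - 9 ≡ 3; y = λ·(2 - 3) - 0 ≡ 1. → (3, 1)
6P: (3, 1) + (7, 6). λ = (6 - 1)/(7 - 3) ≡ 5/4 mod 11. 4⁻¹ ≡ 3 (mod 11), so λ ≡ 4.
  x = λ² - 3 - 7 = 16 - 10 ≡ 6; y = λ·(3 - 6) - 1 ≡ 9. → (6, 9)
7P: (6, 9) + (7, 6). λ = (6 - 9)/(7 - 6) ≡ 8/1 mod 11. 1⁻¹ ≡ 1 (mod 11) since 1·1 = 1 ≡ 1, so λ ≡ 8.
  x = λ² - 6 - 7 = 64 - 13 ≡ 7; y = λ·(6 - 7) - 9 ≡ 5. → (7, 5)
8P: (7, 5) + (7, 6): same x and y₁ ≡ -y₂, so the sum is ∞.
8P = ∞, so the order is 8.

8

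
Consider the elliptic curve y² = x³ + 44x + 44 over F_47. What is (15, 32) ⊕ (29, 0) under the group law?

(15, 32) + (29, 0). λ = (0 - 32)/(29 - 15) ≡ 15/14 mod 47. 14⁻¹ ≡ 37 (mod 47), so λ ≡ 38.
  x = λ² - 15 - 29 = 1444 - 44 ≡ 37; y = λ·(15 - 37) - 32 ≡ 25. → (37, 25)

(37, 25)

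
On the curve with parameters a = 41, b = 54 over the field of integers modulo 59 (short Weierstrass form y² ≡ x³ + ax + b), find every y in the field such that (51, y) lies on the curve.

none

x³ + 41x + 54 = 134796 ≡ 40 (mod 59).
40 is a non-residue mod 59; no y exists.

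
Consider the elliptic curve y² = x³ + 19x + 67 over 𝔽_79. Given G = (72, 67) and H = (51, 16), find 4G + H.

(52, 4)

First 4G:
Double-and-add on 4 = (100)₂. Start with G = (72, 67) for the leading 1-bit.
double: tangent at (72, 67): λ = (3·72² + 19)/(2·67) ≡ 8/55. 55⁻¹ ≡ 23 (mod 79), so λ ≡ 8·23 ≡ 26.
  x = λ² - 72 - 72 = 676 - 144 ≡ 58; y = λ·(72 - 58) - 67 ≡ 60. → (58, 60)
double: tangent at (58, 60): λ = (3·58² + 19)/(2·60) ≡ 78/41. 41⁻¹ ≡ 27 (mod 79) since 41·27 = 1107 ≡ 1, so λ ≡ 78·27 ≡ 52.
  x = λ² - 58 - 58 = 2704 - 116 ≡ 60; y = λ·(58 - 60) - 60 ≡ 73. → (60, 73)
4G = (60, 73).
Finally 4G + H:
(60, 73) + (51, 16). λ = (16 - 73)/(51 - 60) ≡ 22/70 mod 79. 70⁻¹ ≡ 35 (mod 79), so λ ≡ 59.
  x = λ² - 60 - 51 = 3481 - 111 ≡ 52; y = λ·(60 - 52) - 73 ≡ 4. → (52, 4)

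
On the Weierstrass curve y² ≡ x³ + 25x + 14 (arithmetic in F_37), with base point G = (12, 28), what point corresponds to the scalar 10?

(26, 31)

Repeated addition: build up to 10G.
2G: tangent at (12, 28): λ = (3·12² + 25)/(2·28) ≡ 13/19. 19⁻¹ ≡ 2 (mod 37), so λ ≡ 13·2 ≡ 26.
  x = λ² - 12 - 12 = 676 - 24 ≡ 23; y = λ·(12 - 23) - 28 ≡ 19. → (23, 19)
3G: (23, 19) + (12, 28). λ = (28 - 19)/(12 - 23) ≡ 9/26 mod 37. 26⁻¹ ≡ 10 (mod 37) since 26·10 = 260 ≡ 1, so λ ≡ 16.
  x = λ² - 23 - 12 = 256 - 35 ≡ 36; y = λ·(23 - 36) - 19 ≡ 32. → (36, 32)
4G: (36, 32) + (12, 28). λ = (28 - 32)/(12 - 36) ≡ 33/13 mod 37. 13⁻¹ ≡ 20 (mod 37) since 13·20 = 260 ≡ 1, so λ ≡ 31.
  x = λ² - 36 - 12 = 961 - 48 ≡ 25; y = λ·(36 - 25) - 32 ≡ 13. → (25, 13)
5G: (25, 13) + (12, 28). λ = (28 - 13)/(12 - 25) ≡ 15/24 mod 37. 24⁻¹ ≡ 17 (mod 37), so λ ≡ 33.
  x = λ² - 25 - 12 = 1089 - 37 ≡ 16; y = λ·(25 - 16) - 13 ≡ 25. → (16, 25)
6G: (16, 25) + (12, 28). λ = (28 - 25)/(12 - 16) ≡ 3/33 mod 37. 33⁻¹ ≡ 9 (mod 37), so λ ≡ 27.
  x = λ² - 16 - 12 = 729 - 28 ≡ 35; y = λ·(16 - 35) - 25 ≡ 17. → (35, 17)
7G: (35, 17) + (12, 28). λ = (28 - 17)/(12 - 35) ≡ 11/14 mod 37. 14⁻¹ ≡ 8 (mod 37), so λ ≡ 14.
  x = λ² - 35 - 12 = 196 - 47 ≡ 1; y = λ·(35 - 1) - 17 ≡ 15. → (1, 15)
8G: (1, 15) + (12, 28). λ = (28 - 15)/(12 - 1) ≡ 13/11 mod 37. 11⁻¹ ≡ 27 (mod 37) since 11·27 = 297 ≡ 1, so λ ≡ 18.
  x = λ² - 1 - 12 = 324 - 13 ≡ 15; y = λ·(1 - 15) - 15 ≡ 29. → (15, 29)
9G: (15, 29) + (12, 28). λ = (28 - 29)/(12 - 15) ≡ 36/34 mod 37. 34⁻¹ ≡ 12 (mod 37), so λ ≡ 25.
  x = λ² - 15 - 12 = 625 - 27 ≡ 6; y = λ·(15 - 6) - 29 ≡ 11. → (6, 11)
10G: (6, 11) + (12, 28). λ = (28 - 11)/(12 - 6) ≡ 17/6 mod 37. 6⁻¹ ≡ 31 (mod 37), so λ ≡ 9.
  x = λ² - 6 - 12 = 81 - 18 ≡ 26; y = λ·(6 - 26) - 11 ≡ 31. → (26, 31)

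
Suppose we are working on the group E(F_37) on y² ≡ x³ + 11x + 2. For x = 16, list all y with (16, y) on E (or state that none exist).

x³ + 11x + 2 = 4274 ≡ 19 (mod 37).
19 is a non-residue mod 37; no y exists.

none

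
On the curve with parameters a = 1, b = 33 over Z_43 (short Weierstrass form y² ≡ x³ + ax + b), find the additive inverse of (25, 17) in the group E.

-(25, 17) = (25, -17 mod 43) = (25, 26).

(25, 26)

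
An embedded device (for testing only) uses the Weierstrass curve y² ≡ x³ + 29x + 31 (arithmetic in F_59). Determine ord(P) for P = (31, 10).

2P: tangent at (31, 10): λ = (3·31² + 29)/(2·10) ≡ 21/20. 20⁻¹ ≡ 3 (mod 59), so λ ≡ 21·3 ≡ 4.
  x = λ² - 31 - 31 = 16 - 62 ≡ 13; y = λ·(31 - 13) - 10 ≡ 3. → (13, 3)
3P: (13, 3) + (31, 10). λ = (10 - 3)/(31 - 13) ≡ 7/18 mod 59. 18⁻¹ ≡ 23 (mod 59), so λ ≡ 43.
  x = λ² - 13 - 31 = 1849 - 44 ≡ 35; y = λ·(13 - 35) - 3 ≡ 54. → (35, 54)
4P: (35, 54) + (31, 10). λ = (10 - 54)/(31 - 35) ≡ 15/55 mod 59. 55⁻¹ ≡ 44 (mod 59), so λ ≡ 11.
  x = λ² - 35 - 31 = 121 - 66 ≡ 55; y = λ·(35 - 55) - 54 ≡ 21. → (55, 21)
5P: (55, 21) + (31, 10). λ = (10 - 21)/(31 - 55) ≡ 48/35 mod 59. 35⁻¹ ≡ 27 (mod 59), so λ ≡ 57.
  x = λ² - 55 - 31 = 3249 - 86 ≡ 36; y = λ·(55 - 36) - 21 ≡ 0. → (36, 0)
6P: (36, 0) + (31, 10). λ = (10 - 0)/(31 - 36) ≡ 10/54 mod 59. 54⁻¹ ≡ 47 (mod 59) since 54·47 = 2538 ≡ 1, so λ ≡ 57.
  x = λ² - 36 - 31 = 3249 - 67 ≡ 55; y = λ·(36 - 55) - 0 ≡ 38. → (55, 38)
7P: (55, 38) + (31, 10). λ = (10 - 38)/(31 - 55) ≡ 31/35 mod 59. 35⁻¹ ≡ 27 (mod 59), so λ ≡ 11.
  x = λ² - 55 - 31 = 121 - 86 ≡ 35; y = λ·(55 - 35) - 38 ≡ 5. → (35, 5)
8P: (35, 5) + (31, 10). λ = (10 - 5)/(31 - 35) ≡ 5/55 mod 59. 55⁻¹ ≡ 44 (mod 59) since 55·44 = 2420 ≡ 1, so λ ≡ 43.
  x = λ² - 35 - 31 = 1849 - 66 ≡ 13; y = λ·(35 - 13) - 5 ≡ 56. → (13, 56)
9P: (13, 56) + (31, 10). λ = (10 - 56)/(31 - 13) ≡ 13/18 mod 59. 18⁻¹ ≡ 23 (mod 59), so λ ≡ 4.
  x = λ² - 13 - 31 = 16 - 44 ≡ 31; y = λ·(13 - 31) - 56 ≡ 49. → (31, 49)
10P: (31, 49) + (31, 10): same x and y₁ ≡ -y₂, so the sum is O.
10P = O, so the order is 10.

10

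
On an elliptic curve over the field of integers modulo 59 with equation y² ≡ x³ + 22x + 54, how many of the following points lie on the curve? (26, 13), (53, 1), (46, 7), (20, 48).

(26, 13): 13² ≡ 51, rhs ≡ 30 → off.
(53, 1): 1² ≡ 1, rhs ≡ 1 → on.
(46, 7): 7² ≡ 49, rhs ≡ 49 → on.
(20, 48): 48² ≡ 3, rhs ≡ 57 → off.

2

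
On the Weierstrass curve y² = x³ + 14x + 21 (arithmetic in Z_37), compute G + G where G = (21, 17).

(6, 32)

tangent at (21, 17): λ = (3·21² + 14)/(2·17) ≡ 5/34. 34⁻¹ ≡ 12 (mod 37) since 34·12 = 408 ≡ 1, so λ ≡ 5·12 ≡ 23.
  x = λ² - 21 - 21 = 529 - 42 ≡ 6; y = λ·(21 - 6) - 17 ≡ 32. → (6, 32)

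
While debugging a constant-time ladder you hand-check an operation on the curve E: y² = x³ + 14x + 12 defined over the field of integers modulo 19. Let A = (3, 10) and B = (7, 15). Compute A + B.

(3, 10) + (7, 15). λ = (15 - 10)/(7 - 3) ≡ 5/4 mod 19. 4⁻¹ ≡ 5 (mod 19), so λ ≡ 6.
  x = λ² - 3 - 7 = 36 - 10 ≡ 7; y = λ·(3 - 7) - 10 ≡ 4. → (7, 4)

(7, 4)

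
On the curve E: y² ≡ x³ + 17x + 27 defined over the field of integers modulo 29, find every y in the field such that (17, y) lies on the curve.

3, 26

x³ + 17x + 27 = 5229 ≡ 9 (mod 29).
Square roots of 9 mod 29: 3 and 26 (since 3² = 9 ≡ 9).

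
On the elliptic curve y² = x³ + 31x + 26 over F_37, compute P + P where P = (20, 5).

tangent at (20, 5): λ = (3·20² + 31)/(2·5) ≡ 10/10. 10⁻¹ ≡ 26 (mod 37), so λ ≡ 10·26 ≡ 1.
  x = λ² - 20 - 20 = 1 - 40 ≡ 35; y = λ·(20 - 35) - 5 ≡ 17. → (35, 17)

(35, 17)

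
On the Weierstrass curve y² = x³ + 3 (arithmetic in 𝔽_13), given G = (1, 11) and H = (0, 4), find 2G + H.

First 2G:
Repeated addition: build up to 2G.
2G: tangent at (1, 11): λ = (3·1² + 0)/(2·11) ≡ 3/9. 9⁻¹ ≡ 3 (mod 13), so λ ≡ 3·3 ≡ 9.
  x = λ² - 1 - 1 = 81 - 2 ≡ 1; y = λ·(1 - 1) - 11 ≡ 2. → (1, 2)
2G = (1, 2).
Finally 2G + H:
(1, 2) + (0, 4). λ = (4 - 2)/(0 - 1) ≡ 2/12 mod 13. 12⁻¹ ≡ 12 (mod 13), so λ ≡ 11.
  x = λ² - 1 - 0 = 121 - 1 ≡ 3; y = λ·(1 - 3) - 2 ≡ 2. → (3, 2)

(3, 2)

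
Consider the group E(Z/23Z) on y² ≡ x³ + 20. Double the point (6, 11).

(14, 2)

tangent at (6, 11): λ = (3·6² + 0)/(2·11) ≡ 16/22. 22⁻¹ ≡ 22 (mod 23) since 22·22 = 484 ≡ 1, so λ ≡ 16·22 ≡ 7.
  x = λ² - 6 - 6 = 49 - 12 ≡ 14; y = λ·(6 - 14) - 11 ≡ 2. → (14, 2)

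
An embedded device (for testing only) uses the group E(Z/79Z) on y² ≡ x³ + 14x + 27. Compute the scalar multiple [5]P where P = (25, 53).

(5, 8)

Repeated addition: build up to 5P.
2P: tangent at (25, 53): λ = (3·25² + 14)/(2·53) ≡ 72/27. 27⁻¹ ≡ 41 (mod 79), so λ ≡ 72·41 ≡ 29.
  x = λ² - 25 - 25 = 841 - 50 ≡ 1; y = λ·(25 - 1) - 53 ≡ 11. → (1, 11)
3P: (1, 11) + (25, 53). λ = (53 - 11)/(25 - 1) ≡ 42/24 mod 79. 24⁻¹ ≡ 56 (mod 79), so λ ≡ 61.
  x = λ² - 1 - 25 = 3721 - 26 ≡ 61; y = λ·(1 - 61) - 11 ≡ 42. → (61, 42)
4P: (61, 42) + (25, 53). λ = (53 - 42)/(25 - 61) ≡ 11/43 mod 79. 43⁻¹ ≡ 68 (mod 79), so λ ≡ 37.
  x = λ² - 61 - 25 = 1369 - 86 ≡ 19; y = λ·(61 - 19) - 42 ≡ 11. → (19, 11)
5P: (19, 11) + (25, 53). λ = (53 - 11)/(25 - 19) ≡ 42/6 mod 79. 6⁻¹ ≡ 66 (mod 79) since 6·66 = 396 ≡ 1, so λ ≡ 7.
  x = λ² - 19 - 25 = 49 - 44 ≡ 5; y = λ·(19 - 5) - 11 ≡ 8. → (5, 8)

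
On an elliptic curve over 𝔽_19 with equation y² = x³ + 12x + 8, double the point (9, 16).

(7, 13)

tangent at (9, 16): λ = (3·9² + 12)/(2·16) ≡ 8/13. 13⁻¹ ≡ 3 (mod 19), so λ ≡ 8·3 ≡ 5.
  x = λ² - 9 - 9 = 25 - 18 ≡ 7; y = λ·(9 - 7) - 16 ≡ 13. → (7, 13)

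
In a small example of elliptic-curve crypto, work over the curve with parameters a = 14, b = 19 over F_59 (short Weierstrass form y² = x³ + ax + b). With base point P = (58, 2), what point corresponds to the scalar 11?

Repeated addition: build up to 11P.
2P: tangent at (58, 2): λ = (3·58² + 14)/(2·2) ≡ 17/4. 4⁻¹ ≡ 15 (mod 59), so λ ≡ 17·15 ≡ 19.
  x = λ² - 58 - 58 = 361 - 116 ≡ 9; y = λ·(58 - 9) - 2 ≡ 44. → (9, 44)
3P: (9, 44) + (58, 2). λ = (2 - 44)/(58 - 9) ≡ 17/49 mod 59. 49⁻¹ ≡ 53 (mod 59), so λ ≡ 16.
  x = λ² - 9 - 58 = 256 - 67 ≡ 12; y = λ·(9 - 12) - 44 ≡ 26. → (12, 26)
4P: (12, 26) + (58, 2). λ = (2 - 26)/(58 - 12) ≡ 35/46 mod 59. 46⁻¹ ≡ 9 (mod 59), so λ ≡ 20.
  x = λ² - 12 - 58 = 400 - 70 ≡ 35; y = λ·(12 - 35) - 26 ≡ 45. → (35, 45)
5P: (35, 45) + (58, 2). λ = (2 - 45)/(58 - 35) ≡ 16/23 mod 59. 23⁻¹ ≡ 18 (mod 59) since 23·18 = 414 ≡ 1, so λ ≡ 52.
  x = λ² - 35 - 58 = 2704 - 93 ≡ 15; y = λ·(35 - 15) - 45 ≡ 51. → (15, 51)
6P: (15, 51) + (58, 2). λ = (2 - 51)/(58 - 15) ≡ 10/43 mod 59. 43⁻¹ ≡ 11 (mod 59), so λ ≡ 51.
  x = λ² - 15 - 58 = 2601 - 73 ≡ 50; y = λ·(15 - 50) - 51 ≡ 52. → (50, 52)
7P: (50, 52) + (58, 2). λ = (2 - 52)/(58 - 50) ≡ 9/8 mod 59. 8⁻¹ ≡ 37 (mod 59) since 8·37 = 296 ≡ 1, so λ ≡ 38.
  x = λ² - 50 - 58 = 1444 - 108 ≡ 38; y = λ·(50 - 38) - 52 ≡ 50. → (38, 50)
8P: (38, 50) + (58, 2). λ = (2 - 50)/(58 - 38) ≡ 11/20 mod 59. 20⁻¹ ≡ 3 (mod 59) since 20·3 = 60 ≡ 1, so λ ≡ 33.
  x = λ² - 38 - 58 = 1089 - 96 ≡ 49; y = λ·(38 - 49) - 50 ≡ 0. → (49, 0)
9P: (49, 0) + (58, 2). λ = (2 - 0)/(58 - 49) ≡ 2/9 mod 59. 9⁻¹ ≡ 46 (mod 59), so λ ≡ 33.
  x = λ² - 49 - 58 = 1089 - 107 ≡ 38; y = λ·(49 - 38) - 0 ≡ 9. → (38, 9)
10P: (38, 9) + (58, 2). λ = (2 - 9)/(58 - 38) ≡ 52/20 mod 59. 20⁻¹ ≡ 3 (mod 59) since 20·3 = 60 ≡ 1, so λ ≡ 38.
  x = λ² - 38 - 58 = 1444 - 96 ≡ 50; y = λ·(38 - 50) - 9 ≡ 7. → (50, 7)
11P: (50, 7) + (58, 2). λ = (2 - 7)/(58 - 50) ≡ 54/8 mod 59. 8⁻¹ ≡ 37 (mod 59), so λ ≡ 51.
  x = λ² - 50 - 58 = 2601 - 108 ≡ 15; y = λ·(50 - 15) - 7 ≡ 8. → (15, 8)

(15, 8)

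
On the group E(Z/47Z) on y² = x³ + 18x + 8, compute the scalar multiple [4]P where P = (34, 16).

(1, 36)

Repeated addition: build up to 4P.
2P: tangent at (34, 16): λ = (3·34² + 18)/(2·16) ≡ 8/32. 32⁻¹ ≡ 25 (mod 47) since 32·25 = 800 ≡ 1, so λ ≡ 8·25 ≡ 12.
  x = λ² - 34 - 34 = 144 - 68 ≡ 29; y = λ·(34 - 29) - 16 ≡ 44. → (29, 44)
3P: (29, 44) + (34, 16). λ = (16 - 44)/(34 - 29) ≡ 19/5 mod 47. 5⁻¹ ≡ 19 (mod 47) since 5·19 = 95 ≡ 1, so λ ≡ 32.
  x = λ² - 29 - 34 = 1024 - 63 ≡ 21; y = λ·(29 - 21) - 44 ≡ 24. → (21, 24)
4P: (21, 24) + (34, 16). λ = (16 - 24)/(34 - 21) ≡ 39/13 mod 47. 13⁻¹ ≡ 29 (mod 47) since 13·29 = 377 ≡ 1, so λ ≡ 3.
  x = λ² - 21 - 34 = 9 - 55 ≡ 1; y = λ·(21 - 1) - 24 ≡ 36. → (1, 36)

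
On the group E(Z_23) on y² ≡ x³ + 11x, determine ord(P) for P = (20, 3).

2P: tangent at (20, 3): λ = (3·20² + 11)/(2·3) ≡ 15/6. 6⁻¹ ≡ 4 (mod 23), so λ ≡ 15·4 ≡ 14.
  x = λ² - 20 - 20 = 196 - 40 ≡ 18; y = λ·(20 - 18) - 3 ≡ 2. → (18, 2)
3P: (18, 2) + (20, 3). λ = (3 - 2)/(20 - 18) ≡ 1/2 mod 23. 2⁻¹ ≡ 12 (mod 23) since 2·12 = 24 ≡ 1, so λ ≡ 12.
  x = λ² - 18 - 20 = 144 - 38 ≡ 14; y = λ·(18 - 14) - 2 ≡ 0. → (14, 0)
4P: (14, 0) + (20, 3). λ = (3 - 0)/(20 - 14) ≡ 3/6 mod 23. 6⁻¹ ≡ 4 (mod 23), so λ ≡ 12.
  x = λ² - 14 - 20 = 144 - 34 ≡ 18; y = λ·(14 - 18) - 0 ≡ 21. → (18, 21)
5P: (18, 21) + (20, 3). λ = (3 - 21)/(20 - 18) ≡ 5/2 mod 23. 2⁻¹ ≡ 12 (mod 23) since 2·12 = 24 ≡ 1, so λ ≡ 14.
  x = λ² - 18 - 20 = 196 - 38 ≡ 20; y = λ·(18 - 20) - 21 ≡ 20. → (20, 20)
6P: (20, 20) + (20, 3): same x and y₁ ≡ -y₂, so the sum is ∞.
6P = ∞, so the order is 6.

6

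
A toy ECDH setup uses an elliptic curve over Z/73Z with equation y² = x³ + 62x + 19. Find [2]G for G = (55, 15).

(42, 34)

tangent at (55, 15): λ = (3·55² + 62)/(2·15) ≡ 12/30. 30⁻¹ ≡ 56 (mod 73), so λ ≡ 12·56 ≡ 15.
  x = λ² - 55 - 55 = 225 - 110 ≡ 42; y = λ·(55 - 42) - 15 ≡ 34. → (42, 34)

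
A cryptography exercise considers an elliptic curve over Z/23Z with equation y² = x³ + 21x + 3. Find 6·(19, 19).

(15, 17)

Write Q = (19, 19).
Double-and-add on 6 = (110)₂. Start with Q = (19, 19) for the leading 1-bit.
double: tangent at (19, 19): λ = (3·19² + 21)/(2·19) ≡ 0/15. 15⁻¹ ≡ 20 (mod 23), so λ ≡ 0·20 ≡ 0.
  x = λ² - 19 - 19 = 0 - 38 ≡ 8; y = λ·(19 - 8) - 19 ≡ 4. → (8, 4)
add Q: (8, 4) + (19, 19). λ = (19 - 4)/(19 - 8) ≡ 15/11 mod 23. 11⁻¹ ≡ 21 (mod 23), so λ ≡ 16.
  x = λ² - 8 - 19 = 256 - 27 ≡ 22; y = λ·(8 - 22) - 4 ≡ 2. → (22, 2)
double: tangent at (22, 2): λ = (3·22² + 21)/(2·2) ≡ 1/4. 4⁻¹ ≡ 6 (mod 23), so λ ≡ 1·6 ≡ 6.
  x = λ² - 22 - 22 = 36 - 44 ≡ 15; y = λ·(22 - 15) - 2 ≡ 17. → (15, 17)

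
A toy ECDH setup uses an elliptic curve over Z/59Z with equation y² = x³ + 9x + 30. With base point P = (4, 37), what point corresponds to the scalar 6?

Double-and-add on 6 = (110)₂. Start with P = (4, 37) for the leading 1-bit.
double: tangent at (4, 37): λ = (3·4² + 9)/(2·37) ≡ 57/15. 15⁻¹ ≡ 4 (mod 59) since 15·4 = 60 ≡ 1, so λ ≡ 57·4 ≡ 51.
  x = λ² - 4 - 4 = 2601 - 8 ≡ 56; y = λ·(4 - 56) - 37 ≡ 25. → (56, 25)
add P: (56, 25) + (4, 37). λ = (37 - 25)/(4 - 56) ≡ 12/7 mod 59. 7⁻¹ ≡ 17 (mod 59), so λ ≡ 27.
  x = λ² - 56 - 4 = 729 - 60 ≡ 20; y = λ·(56 - 20) - 25 ≡ 3. → (20, 3)
double: tangent at (20, 3): λ = (3·20² + 9)/(2·3) ≡ 29/6. 6⁻¹ ≡ 10 (mod 59) since 6·10 = 60 ≡ 1, so λ ≡ 29·10 ≡ 54.
  x = λ² - 20 - 20 = 2916 - 40 ≡ 44; y = λ·(20 - 44) - 3 ≡ 58. → (44, 58)

(44, 58)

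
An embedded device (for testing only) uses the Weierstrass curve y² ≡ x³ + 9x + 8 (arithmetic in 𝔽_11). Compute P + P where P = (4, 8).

tangent at (4, 8): λ = (3·4² + 9)/(2·8) ≡ 2/5. 5⁻¹ ≡ 9 (mod 11), so λ ≡ 2·9 ≡ 7.
  x = λ² - 4 - 4 = 49 - 8 ≡ 8; y = λ·(4 - 8) - 8 ≡ 8. → (8, 8)

(8, 8)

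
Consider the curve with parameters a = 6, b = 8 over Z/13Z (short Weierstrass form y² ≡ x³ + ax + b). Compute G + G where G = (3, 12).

(3, 1)

tangent at (3, 12): λ = (3·3² + 6)/(2·12) ≡ 7/11. 11⁻¹ ≡ 6 (mod 13), so λ ≡ 7·6 ≡ 3.
  x = λ² - 3 - 3 = 9 - 6 ≡ 3; y = λ·(3 - 3) - 12 ≡ 1. → (3, 1)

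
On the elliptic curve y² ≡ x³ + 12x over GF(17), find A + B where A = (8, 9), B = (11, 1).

(7, 11)

(8, 9) + (11, 1). λ = (1 - 9)/(11 - 8) ≡ 9/3 mod 17. 3⁻¹ ≡ 6 (mod 17), so λ ≡ 3.
  x = λ² - 8 - 11 = 9 - 19 ≡ 7; y = λ·(8 - 7) - 9 ≡ 11. → (7, 11)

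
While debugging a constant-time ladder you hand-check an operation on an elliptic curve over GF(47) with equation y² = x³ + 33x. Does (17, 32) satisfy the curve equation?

y² = 32² ≡ 37; x³ + 33x + 0 = 5474 ≡ 22 (mod 47). 37 ≠ 22.

no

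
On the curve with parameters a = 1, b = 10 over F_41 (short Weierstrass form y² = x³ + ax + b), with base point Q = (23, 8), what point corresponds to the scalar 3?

(19, 0)

Repeated addition: build up to 3Q.
2Q: tangent at (23, 8): λ = (3·23² + 1)/(2·8) ≡ 30/16. 16⁻¹ ≡ 18 (mod 41), so λ ≡ 30·18 ≡ 7.
  x = λ² - 23 - 23 = 49 - 46 ≡ 3; y = λ·(23 - 3) - 8 ≡ 9. → (3, 9)
3Q: (3, 9) + (23, 8). λ = (8 - 9)/(23 - 3) ≡ 40/20 mod 41. 20⁻¹ ≡ 39 (mod 41), so λ ≡ 2.
  x = λ² - 3 - 23 = 4 - 26 ≡ 19; y = λ·(3 - 19) - 9 ≡ 0. → (19, 0)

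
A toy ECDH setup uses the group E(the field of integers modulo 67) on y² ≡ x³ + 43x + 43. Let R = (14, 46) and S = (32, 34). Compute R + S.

(14, 46) + (32, 34). λ = (34 - 46)/(32 - 14) ≡ 55/18 mod 67. 18⁻¹ ≡ 41 (mod 67), so λ ≡ 44.
  x = λ² - 14 - 32 = 1936 - 46 ≡ 14; y = λ·(14 - 14) - 46 ≡ 21. → (14, 21)

(14, 21)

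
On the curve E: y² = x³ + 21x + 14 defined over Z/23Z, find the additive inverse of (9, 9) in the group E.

-(9, 9) = (9, -9 mod 23) = (9, 14).

(9, 14)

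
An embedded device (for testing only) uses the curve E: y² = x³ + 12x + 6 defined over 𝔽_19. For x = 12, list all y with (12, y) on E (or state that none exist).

x³ + 12x + 6 = 1878 ≡ 16 (mod 19).
Square roots of 16 mod 19: 4 and 15 (since 4² = 16 ≡ 16).

4, 15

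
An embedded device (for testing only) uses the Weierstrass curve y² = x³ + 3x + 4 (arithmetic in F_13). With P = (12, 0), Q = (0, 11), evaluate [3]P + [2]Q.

First 3P:
Repeated addition: build up to 3P.
2P: (12, 0) + (12, 0): same x and y₁ ≡ -y₂, so the sum is ∞.
3P: ∞ + (12, 0) = (12, 0) (identity).
3P = (12, 0).
Next 2Q:
Repeated addition: build up to 2Q.
2Q: tangent at (0, 11): λ = (3·0² + 3)/(2·11) ≡ 3/9. 9⁻¹ ≡ 3 (mod 13) since 9·3 = 27 ≡ 1, so λ ≡ 3·3 ≡ 9.
  x = λ² - 0 - 0 = 81 - 0 ≡ 3; y = λ·(0 - 3) - 11 ≡ 1. → (3, 1)
2Q = (3, 1).
Finally 3P + 2Q:
(12, 0) + (3, 1). λ = (1 - 0)/(3 - 12) ≡ 1/4 mod 13. 4⁻¹ ≡ 10 (mod 13) since 4·10 = 40 ≡ 1, so λ ≡ 10.
  x = λ² - 12 - 3 = 100 - 15 ≡ 7; y = λ·(12 - 7) - 0 ≡ 11. → (7, 11)

(7, 11)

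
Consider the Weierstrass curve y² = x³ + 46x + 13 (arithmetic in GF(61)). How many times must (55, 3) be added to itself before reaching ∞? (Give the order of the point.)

2P: tangent at (55, 3): λ = (3·55² + 46)/(2·3) ≡ 32/6. 6⁻¹ ≡ 51 (mod 61) since 6·51 = 306 ≡ 1, so λ ≡ 32·51 ≡ 46.
  x = λ² - 55 - 55 = 2116 - 110 ≡ 54; y = λ·(55 - 54) - 3 ≡ 43. → (54, 43)
3P: (54, 43) + (55, 3). λ = (3 - 43)/(55 - 54) ≡ 21/1 mod 61. 1⁻¹ ≡ 1 (mod 61), so λ ≡ 21.
  x = λ² - 54 - 55 = 441 - 109 ≡ 27; y = λ·(54 - 27) - 43 ≡ 36. → (27, 36)
4P: (27, 36) + (55, 3). λ = (3 - 36)/(55 - 27) ≡ 28/28 mod 61. 28⁻¹ ≡ 24 (mod 61), so λ ≡ 1.
  x = λ² - 27 - 55 = 1 - 82 ≡ 41; y = λ·(27 - 41) - 36 ≡ 11. → (41, 11)
5P: (41, 11) + (55, 3). λ = (3 - 11)/(55 - 41) ≡ 53/14 mod 61. 14⁻¹ ≡ 48 (mod 61), so λ ≡ 43.
  x = λ² - 41 - 55 = 1849 - 96 ≡ 45; y = λ·(41 - 45) - 11 ≡ 0. → (45, 0)
6P: (45, 0) + (55, 3). λ = (3 - 0)/(55 - 45) ≡ 3/10 mod 61. 10⁻¹ ≡ 55 (mod 61) since 10·55 = 550 ≡ 1, so λ ≡ 43.
  x = λ² - 45 - 55 = 1849 - 100 ≡ 41; y = λ·(45 - 41) - 0 ≡ 50. → (41, 50)
7P: (41, 50) + (55, 3). λ = (3 - 50)/(55 - 41) ≡ 14/14 mod 61. 14⁻¹ ≡ 48 (mod 61), so λ ≡ 1.
  x = λ² - 41 - 55 = 1 - 96 ≡ 27; y = λ·(41 - 27) - 50 ≡ 25. → (27, 25)
8P: (27, 25) + (55, 3). λ = (3 - 25)/(55 - 27) ≡ 39/28 mod 61. 28⁻¹ ≡ 24 (mod 61), so λ ≡ 21.
  x = λ² - 27 - 55 = 441 - 82 ≡ 54; y = λ·(27 - 54) - 25 ≡ 18. → (54, 18)
9P: (54, 18) + (55, 3). λ = (3 - 18)/(55 - 54) ≡ 46/1 mod 61. 1⁻¹ ≡ 1 (mod 61), so λ ≡ 46.
  x = λ² - 54 - 55 = 2116 - 109 ≡ 55; y = λ·(54 - 55) - 18 ≡ 58. → (55, 58)
10P: (55, 58) + (55, 3): same x and y₁ ≡ -y₂, so the sum is ∞.
10P = ∞, so the order is 10.

10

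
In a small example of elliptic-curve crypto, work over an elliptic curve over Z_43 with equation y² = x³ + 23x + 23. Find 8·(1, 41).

Write P = (1, 41).
Double-and-add on 8 = (1000)₂. Start with P = (1, 41) for the leading 1-bit.
double: tangent at (1, 41): λ = (3·1² + 23)/(2·41) ≡ 26/39. 39⁻¹ ≡ 32 (mod 43), so λ ≡ 26·32 ≡ 15.
  x = λ² - 1 - 1 = 225 - 2 ≡ 8; y = λ·(1 - 8) - 41 ≡ 26. → (8, 26)
double: tangent at (8, 26): λ = (3·8² + 23)/(2·26) ≡ 0/9. 9⁻¹ ≡ 24 (mod 43), so λ ≡ 0·24 ≡ 0.
  x = λ² - 8 - 8 = 0 - 16 ≡ 27; y = λ·(8 - 27) - 26 ≡ 17. → (27, 17)
double: tangent at (27, 17): λ = (3·27² + 23)/(2·17) ≡ 17/34. 34⁻¹ ≡ 19 (mod 43), so λ ≡ 17·19 ≡ 22.
  x = λ² - 27 - 27 = 484 - 54 ≡ 0; y = λ·(27 - 0) - 17 ≡ 18. → (0, 18)

(0, 18)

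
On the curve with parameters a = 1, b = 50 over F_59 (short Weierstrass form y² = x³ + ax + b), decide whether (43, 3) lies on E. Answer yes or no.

y² = 3² ≡ 9; x³ + 1x + 50 = 79600 ≡ 9 (mod 59). 9 = 9.

yes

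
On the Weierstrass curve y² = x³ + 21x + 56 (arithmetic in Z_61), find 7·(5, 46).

(56, 3)

Write G = (5, 46).
Double-and-add on 7 = (111)₂. Start with G = (5, 46) for the leading 1-bit.
double: tangent at (5, 46): λ = (3·5² + 21)/(2·46) ≡ 35/31. 31⁻¹ ≡ 2 (mod 61), so λ ≡ 35·2 ≡ 9.
  x = λ² - 5 - 5 = 81 - 10 ≡ 10; y = λ·(5 - 10) - 46 ≡ 31. → (10, 31)
add G: (10, 31) + (5, 46). λ = (46 - 31)/(5 - 10) ≡ 15/56 mod 61. 56⁻¹ ≡ 12 (mod 61), so λ ≡ 58.
  x = λ² - 10 - 5 = 3364 - 15 ≡ 55; y = λ·(10 - 55) - 31 ≡ 43. → (55, 43)
double: tangent at (55, 43): λ = (3·55² + 21)/(2·43) ≡ 7/25. 25⁻¹ ≡ 22 (mod 61), so λ ≡ 7·22 ≡ 32.
  x = λ² - 55 - 55 = 1024 - 110 ≡ 60; y = λ·(55 - 60) - 43 ≡ 41. → (60, 41)
add G: (60, 41) + (5, 46). λ = (46 - 41)/(5 - 60) ≡ 5/6 mod 61. 6⁻¹ ≡ 51 (mod 61), so λ ≡ 11.
  x = λ² - 60 - 5 = 121 - 65 ≡ 56; y = λ·(60 - 56) - 41 ≡ 3. → (56, 3)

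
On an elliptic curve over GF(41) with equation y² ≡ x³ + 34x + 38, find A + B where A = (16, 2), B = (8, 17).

(25, 20)

(16, 2) + (8, 17). λ = (17 - 2)/(8 - 16) ≡ 15/33 mod 41. 33⁻¹ ≡ 5 (mod 41), so λ ≡ 34.
  x = λ² - 16 - 8 = 1156 - 24 ≡ 25; y = λ·(16 - 25) - 2 ≡ 20. → (25, 20)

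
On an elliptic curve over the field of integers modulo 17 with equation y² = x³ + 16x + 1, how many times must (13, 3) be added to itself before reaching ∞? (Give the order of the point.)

2P: tangent at (13, 3): λ = (3·13² + 16)/(2·3) ≡ 13/6. 6⁻¹ ≡ 3 (mod 17), so λ ≡ 13·3 ≡ 5.
  x = λ² - 13 - 13 = 25 - 26 ≡ 16; y = λ·(13 - 16) - 3 ≡ 16. → (16, 16)
3P: (16, 16) + (13, 3). λ = (3 - 16)/(13 - 16) ≡ 4/14 mod 17. 14⁻¹ ≡ 11 (mod 17), so λ ≡ 10.
  x = λ² - 16 - 13 = 100 - 29 ≡ 3; y = λ·(16 - 3) - 16 ≡ 12. → (3, 12)
4P: (3, 12) + (13, 3). λ = (3 - 12)/(13 - 3) ≡ 8/10 mod 17. 10⁻¹ ≡ 12 (mod 17), so λ ≡ 11.
  x = λ² - 3 - 13 = 121 - 16 ≡ 3; y = λ·(3 - 3) - 12 ≡ 5. → (3, 5)
5P: (3, 5) + (13, 3). λ = (3 - 5)/(13 - 3) ≡ 15/10 mod 17. 10⁻¹ ≡ 12 (mod 17), so λ ≡ 10.
  x = λ² - 3 - 13 = 100 - 16 ≡ 16; y = λ·(3 - 16) - 5 ≡ 1. → (16, 1)
6P: (16, 1) + (13, 3). λ = (3 - 1)/(13 - 16) ≡ 2/14 mod 17. 14⁻¹ ≡ 11 (mod 17), so λ ≡ 5.
  x = λ² - 16 - 13 = 25 - 29 ≡ 13; y = λ·(16 - 13) - 1 ≡ 14. → (13, 14)
7P: (13, 14) + (13, 3): same x and y₁ ≡ -y₂, so the sum is ∞.
7P = ∞, so the order is 7.

7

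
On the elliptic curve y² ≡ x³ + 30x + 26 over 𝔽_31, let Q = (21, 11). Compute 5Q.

(2, 30)

Double-and-add on 5 = (101)₂. Start with Q = (21, 11) for the leading 1-bit.
double: tangent at (21, 11): λ = (3·21² + 30)/(2·11) ≡ 20/22. 22⁻¹ ≡ 24 (mod 31) since 22·24 = 528 ≡ 1, so λ ≡ 20·24 ≡ 15.
  x = λ² - 21 - 21 = 225 - 42 ≡ 28; y = λ·(21 - 28) - 11 ≡ 8. → (28, 8)
double: tangent at (28, 8): λ = (3·28² + 30)/(2·8) ≡ 26/16. 16⁻¹ ≡ 2 (mod 31), so λ ≡ 26·2 ≡ 21.
  x = λ² - 28 - 28 = 441 - 56 ≡ 13; y = λ·(28 - 13) - 8 ≡ 28. → (13, 28)
add Q: (13, 28) + (21, 11). λ = (11 - 28)/(21 - 13) ≡ 14/8 mod 31. 8⁻¹ ≡ 4 (mod 31), so λ ≡ 25.
  x = λ² - 13 - 21 = 625 - 34 ≡ 2; y = λ·(13 - 2) - 28 ≡ 30. → (2, 30)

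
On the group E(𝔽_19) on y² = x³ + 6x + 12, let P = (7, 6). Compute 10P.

Double-and-add on 10 = (1010)₂. Start with P = (7, 6) for the leading 1-bit.
double: tangent at (7, 6): λ = (3·7² + 6)/(2·6) ≡ 1/12. 12⁻¹ ≡ 8 (mod 19), so λ ≡ 1·8 ≡ 8.
  x = λ² - 7 - 7 = 64 - 14 ≡ 12; y = λ·(7 - 12) - 6 ≡ 11. → (12, 11)
double: tangent at (12, 11): λ = (3·12² + 6)/(2·11) ≡ 1/3. 3⁻¹ ≡ 13 (mod 19), so λ ≡ 1·13 ≡ 13.
  x = λ² - 12 - 12 = 169 - 24 ≡ 12; y = λ·(12 - 12) - 11 ≡ 8. → (12, 8)
add P: (12, 8) + (7, 6). λ = (6 - 8)/(7 - 12) ≡ 17/14 mod 19. 14⁻¹ ≡ 15 (mod 19), so λ ≡ 8.
  x = λ² - 12 - 7 = 64 - 19 ≡ 7; y = λ·(12 - 7) - 8 ≡ 13. → (7, 13)
double: tangent at (7, 13): λ = (3·7² + 6)/(2·13) ≡ 1/7. 7⁻¹ ≡ 11 (mod 19), so λ ≡ 1·11 ≡ 11.
  x = λ² - 7 - 7 = 121 - 14 ≡ 12; y = λ·(7 - 12) - 13 ≡ 8. → (12, 8)

(12, 8)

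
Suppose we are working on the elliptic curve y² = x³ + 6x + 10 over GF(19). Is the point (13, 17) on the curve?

y² = 17² ≡ 4; x³ + 6x + 10 = 2285 ≡ 5 (mod 19). 4 ≠ 5.

no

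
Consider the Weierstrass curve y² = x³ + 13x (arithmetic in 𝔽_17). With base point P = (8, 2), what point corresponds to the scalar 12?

O

Double-and-add on 12 = (1100)₂. Start with P = (8, 2) for the leading 1-bit.
double: tangent at (8, 2): λ = (3·8² + 13)/(2·2) ≡ 1/4. 4⁻¹ ≡ 13 (mod 17), so λ ≡ 1·13 ≡ 13.
  x = λ² - 8 - 8 = 169 - 16 ≡ 0; y = λ·(8 - 0) - 2 ≡ 0. → (0, 0)
add P: (0, 0) + (8, 2). λ = (2 - 0)/(8 - 0) ≡ 2/8 mod 17. 8⁻¹ ≡ 15 (mod 17), so λ ≡ 13.
  x = λ² - 0 - 8 = 169 - 8 ≡ 8; y = λ·(0 - 8) - 0 ≡ 15. → (8, 15)
double: tangent at (8, 15): λ = (3·8² + 13)/(2·15) ≡ 1/13. 13⁻¹ ≡ 4 (mod 17), so λ ≡ 1·4 ≡ 4.
  x = λ² - 8 - 8 = 16 - 16 ≡ 0; y = λ·(8 - 0) - 15 ≡ 0. → (0, 0)
double: (0, 0) + (0, 0): same x and y₁ ≡ -y₂, so the sum is the point at infinity.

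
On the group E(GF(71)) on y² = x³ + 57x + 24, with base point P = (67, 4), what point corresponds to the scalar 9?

Repeated addition: build up to 9P.
2P: tangent at (67, 4): λ = (3·67² + 57)/(2·4) ≡ 34/8. 8⁻¹ ≡ 9 (mod 71) since 8·9 = 72 ≡ 1, so λ ≡ 34·9 ≡ 22.
  x = λ² - 67 - 67 = 484 - 134 ≡ 66; y = λ·(67 - 66) - 4 ≡ 18. → (66, 18)
3P: (66, 18) + (67, 4). λ = (4 - 18)/(67 - 66) ≡ 57/1 mod 71. 1⁻¹ ≡ 1 (mod 71), so λ ≡ 57.
  x = λ² - 66 - 67 = 3249 - 133 ≡ 63; y = λ·(66 - 63) - 18 ≡ 11. → (63, 11)
4P: (63, 11) + (67, 4). λ = (4 - 11)/(67 - 63) ≡ 64/4 mod 71. 4⁻¹ ≡ 18 (mod 71) since 4·18 = 72 ≡ 1, so λ ≡ 16.
  x = λ² - 63 - 67 = 256 - 130 ≡ 55; y = λ·(63 - 55) - 11 ≡ 46. → (55, 46)
5P: (55, 46) + (67, 4). λ = (4 - 46)/(67 - 55) ≡ 29/12 mod 71. 12⁻¹ ≡ 6 (mod 71) since 12·6 = 72 ≡ 1, so λ ≡ 32.
  x = λ² - 55 - 67 = 1024 - 122 ≡ 50; y = λ·(55 - 50) - 46 ≡ 43. → (50, 43)
6P: (50, 43) + (67, 4). λ = (4 - 43)/(67 - 50) ≡ 32/17 mod 71. 17⁻¹ ≡ 46 (mod 71), so λ ≡ 52.
  x = λ² - 50 - 67 = 2704 - 117 ≡ 31; y = λ·(50 - 31) - 43 ≡ 22. → (31, 22)
7P: (31, 22) + (67, 4). λ = (4 - 22)/(67 - 31) ≡ 53/36 mod 71. 36⁻¹ ≡ 2 (mod 71) since 36·2 = 72 ≡ 1, so λ ≡ 35.
  x = λ² - 31 - 67 = 1225 - 98 ≡ 62; y = λ·(31 - 62) - 22 ≡ 29. → (62, 29)
8P: (62, 29) + (67, 4). λ = (4 - 29)/(67 - 62) ≡ 46/5 mod 71. 5⁻¹ ≡ 57 (mod 71) since 5·57 = 285 ≡ 1, so λ ≡ 66.
  x = λ² - 62 - 67 = 4356 - 129 ≡ 38; y = λ·(62 - 38) - 29 ≡ 64. → (38, 64)
9P: (38, 64) + (67, 4). λ = (4 - 64)/(67 - 38) ≡ 11/29 mod 71. 29⁻¹ ≡ 49 (mod 71), so λ ≡ 42.
  x = λ² - 38 - 67 = 1764 - 105 ≡ 26; y = λ·(38 - 26) - 64 ≡ 14. → (26, 14)

(26, 14)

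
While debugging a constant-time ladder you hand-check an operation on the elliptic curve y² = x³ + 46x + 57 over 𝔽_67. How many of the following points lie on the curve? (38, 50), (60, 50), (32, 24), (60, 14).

(38, 50): 50² ≡ 21, rhs ≡ 62 → off.
(60, 50): 50² ≡ 21, rhs ≡ 62 → off.
(32, 24): 24² ≡ 40, rhs ≡ 60 → off.
(60, 14): 14² ≡ 62, rhs ≡ 62 → on.

1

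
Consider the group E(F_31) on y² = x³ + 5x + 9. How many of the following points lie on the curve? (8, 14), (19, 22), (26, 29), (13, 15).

(8, 14): 14² ≡ 10, rhs ≡ 3 → off.
(19, 22): 22² ≡ 19, rhs ≡ 19 → on.
(26, 29): 29² ≡ 4, rhs ≡ 14 → off.
(13, 15): 15² ≡ 8, rhs ≡ 8 → on.

2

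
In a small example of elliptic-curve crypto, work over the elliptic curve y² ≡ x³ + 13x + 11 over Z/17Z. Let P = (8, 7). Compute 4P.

Repeated addition: build up to 4P.
2P: tangent at (8, 7): λ = (3·8² + 13)/(2·7) ≡ 1/14. 14⁻¹ ≡ 11 (mod 17), so λ ≡ 1·11 ≡ 11.
  x = λ² - 8 - 8 = 121 - 16 ≡ 3; y = λ·(8 - 3) - 7 ≡ 14. → (3, 14)
3P: (3, 14) + (8, 7). λ = (7 - 14)/(8 - 3) ≡ 10/5 mod 17. 5⁻¹ ≡ 7 (mod 17) since 5·7 = 35 ≡ 1, so λ ≡ 2.
  x = λ² - 3 - 8 = 4 - 11 ≡ 10; y = λ·(3 - 10) - 14 ≡ 6. → (10, 6)
4P: (10, 6) + (8, 7). λ = (7 - 6)/(8 - 10) ≡ 1/15 mod 17. 15⁻¹ ≡ 8 (mod 17), so λ ≡ 8.
  x = λ² - 10 - 8 = 64 - 18 ≡ 12; y = λ·(10 - 12) - 6 ≡ 12. → (12, 12)

(12, 12)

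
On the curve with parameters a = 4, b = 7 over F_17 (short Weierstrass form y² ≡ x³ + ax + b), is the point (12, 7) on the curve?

yes

y² = 7² ≡ 15; x³ + 4x + 7 = 1783 ≡ 15 (mod 17). 15 = 15.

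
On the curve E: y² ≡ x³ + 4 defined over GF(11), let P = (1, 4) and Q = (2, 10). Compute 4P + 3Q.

First 4P:
Double-and-add on 4 = (100)₂. Start with P = (1, 4) for the leading 1-bit.
double: tangent at (1, 4): λ = (3·1² + 0)/(2·4) ≡ 3/8. 8⁻¹ ≡ 7 (mod 11), so λ ≡ 3·7 ≡ 10.
  x = λ² - 1 - 1 = 100 - 2 ≡ 10; y = λ·(1 - 10) - 4 ≡ 5. → (10, 5)
double: tangent at (10, 5): λ = (3·10² + 0)/(2·5) ≡ 3/10. 10⁻¹ ≡ 10 (mod 11) since 10·10 = 100 ≡ 1, so λ ≡ 3·10 ≡ 8.
  x = λ² - 10 - 10 = 64 - 20 ≡ 0; y = λ·(10 - 0) - 5 ≡ 9. → (0, 9)
4P = (0, 9).
Next 3Q:
Repeated addition: build up to 3Q.
2Q: tangent at (2, 10): λ = (3·2² + 0)/(2·10) ≡ 1/9. 9⁻¹ ≡ 5 (mod 11) since 9·5 = 45 ≡ 1, so λ ≡ 1·5 ≡ 5.
  x = λ² - 2 - 2 = 25 - 4 ≡ 10; y = λ·(2 - 10) - 10 ≡ 5. → (10, 5)
3Q: (10, 5) + (2, 10). λ = (10 - 5)/(2 - 10) ≡ 5/3 mod 11. 3⁻¹ ≡ 4 (mod 11) since 3·4 = 12 ≡ 1, so λ ≡ 9.
  x = λ² - 10 - 2 = 81 - 12 ≡ 3; y = λ·(10 - 3) - 5 ≡ 3. → (3, 3)
3Q = (3, 3).
Finally 4P + 3Q:
(0, 9) + (3, 3). λ = (3 - 9)/(3 - 0) ≡ 5/3 mod 11. 3⁻¹ ≡ 4 (mod 11), so λ ≡ 9.
  x = λ² - 0 - 3 = 81 - 3 ≡ 1; y = λ·(0 - 1) - 9 ≡ 4. → (1, 4)

(1, 4)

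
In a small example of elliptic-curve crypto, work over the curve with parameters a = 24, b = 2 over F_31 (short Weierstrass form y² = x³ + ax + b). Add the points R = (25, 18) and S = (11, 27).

(0, 8)

(25, 18) + (11, 27). λ = (27 - 18)/(11 - 25) ≡ 9/17 mod 31. 17⁻¹ ≡ 11 (mod 31), so λ ≡ 6.
  x = λ² - 25 - 11 = 36 - 36 ≡ 0; y = λ·(25 - 0) - 18 ≡ 8. → (0, 8)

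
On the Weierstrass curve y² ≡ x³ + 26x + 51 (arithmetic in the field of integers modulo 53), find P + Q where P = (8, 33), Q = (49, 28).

(12, 36)

(8, 33) + (49, 28). λ = (28 - 33)/(49 - 8) ≡ 48/41 mod 53. 41⁻¹ ≡ 22 (mod 53), so λ ≡ 49.
  x = λ² - 8 - 49 = 2401 - 57 ≡ 12; y = λ·(8 - 12) - 33 ≡ 36. → (12, 36)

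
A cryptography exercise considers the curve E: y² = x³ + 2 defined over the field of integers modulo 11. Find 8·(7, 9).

(9, 4)

Write G = (7, 9).
Repeated addition: build up to 8G.
2G: tangent at (7, 9): λ = (3·7² + 0)/(2·9) ≡ 4/7. 7⁻¹ ≡ 8 (mod 11) since 7·8 = 56 ≡ 1, so λ ≡ 4·8 ≡ 10.
  x = λ² - 7 - 7 = 100 - 14 ≡ 9; y = λ·(7 - 9) - 9 ≡ 4. → (9, 4)
3G: (9, 4) + (7, 9). λ = (9 - 4)/(7 - 9) ≡ 5/9 mod 11. 9⁻¹ ≡ 5 (mod 11), so λ ≡ 3.
  x = λ² - 9 - 7 = 9 - 16 ≡ 4; y = λ·(9 - 4) - 4 ≡ 0. → (4, 0)
4G: (4, 0) + (7, 9). λ = (9 - 0)/(7 - 4) ≡ 9/3 mod 11. 3⁻¹ ≡ 4 (mod 11) since 3·4 = 12 ≡ 1, so λ ≡ 3.
  x = λ² - 4 - 7 = 9 - 11 ≡ 9; y = λ·(4 - 9) - 0 ≡ 7. → (9, 7)
5G: (9, 7) + (7, 9). λ = (9 - 7)/(7 - 9) ≡ 2/9 mod 11. 9⁻¹ ≡ 5 (mod 11) since 9·5 = 45 ≡ 1, so λ ≡ 10.
  x = λ² - 9 - 7 = 100 - 16 ≡ 7; y = λ·(9 - 7) - 7 ≡ 2. → (7, 2)
6G: (7, 2) + (7, 9): same x and y₁ ≡ -y₂, so the sum is ∞.
7G: ∞ + (7, 9) = (7, 9) (identity).
8G: tangent at (7, 9): λ = (3·7² + 0)/(2·9) ≡ 4/7. 7⁻¹ ≡ 8 (mod 11), so λ ≡ 4·8 ≡ 10.
  x = λ² - 7 - 7 = 100 - 14 ≡ 9; y = λ·(7 - 9) - 9 ≡ 4. → (9, 4)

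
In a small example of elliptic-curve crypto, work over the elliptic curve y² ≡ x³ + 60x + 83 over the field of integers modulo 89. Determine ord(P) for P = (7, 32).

2P: tangent at (7, 32): λ = (3·7² + 60)/(2·32) ≡ 29/64. 64⁻¹ ≡ 32 (mod 89) since 64·32 = 2048 ≡ 1, so λ ≡ 29·32 ≡ 38.
  x = λ² - 7 - 7 = 1444 - 14 ≡ 6; y = λ·(7 - 6) - 32 ≡ 6. → (6, 6)
3P: (6, 6) + (7, 32). λ = (32 - 6)/(7 - 6) ≡ 26/1 mod 89. 1⁻¹ ≡ 1 (mod 89) since 1·1 = 1 ≡ 1, so λ ≡ 26.
  x = λ² - 6 - 7 = 676 - 13 ≡ 40; y = λ·(6 - 40) - 6 ≡ 0. → (40, 0)
4P: (40, 0) + (7, 32). λ = (32 - 0)/(7 - 40) ≡ 32/56 mod 89. 56⁻¹ ≡ 62 (mod 89) since 56·62 = 3472 ≡ 1, so λ ≡ 26.
  x = λ² - 40 - 7 = 676 - 47 ≡ 6; y = λ·(40 - 6) - 0 ≡ 83. → (6, 83)
5P: (6, 83) + (7, 32). λ = (32 - 83)/(7 - 6) ≡ 38/1 mod 89. 1⁻¹ ≡ 1 (mod 89), so λ ≡ 38.
  x = λ² - 6 - 7 = 1444 - 13 ≡ 7; y = λ·(6 - 7) - 83 ≡ 57. → (7, 57)
6P: (7, 57) + (7, 32): same x and y₁ ≡ -y₂, so the sum is ∞.
6P = ∞, so the order is 6.

6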